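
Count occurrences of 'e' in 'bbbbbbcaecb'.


Scanning 'bbbbbbcaecb' for 'e':
  Position 8: 'e' -> MATCH (count: 1)
Total occurrences of 'e': 1

1


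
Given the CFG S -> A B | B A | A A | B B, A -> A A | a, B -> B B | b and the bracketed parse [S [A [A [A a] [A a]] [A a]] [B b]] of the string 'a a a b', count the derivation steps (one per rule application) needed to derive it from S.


Every bracketed nonterminal node [X ...] in the tree is produced by exactly one rule application.
Reading the tree off as a leftmost derivation:
  Step 1: S  =>  A B   (applied S -> A B)
  Step 2: A B  =>  A A B   (applied A -> A A)
  Step 3: A A B  =>  A A A B   (applied A -> A A)
  Step 4: A A A B  =>  a A A B   (applied A -> a)
  Step 5: a A A B  =>  a a A B   (applied A -> a)
  Step 6: a a A B  =>  a a a B   (applied A -> a)
  Step 7: a a a B  =>  a a a b   (applied B -> b)
Final yield: a a a b
Total rewrite steps: 7

7


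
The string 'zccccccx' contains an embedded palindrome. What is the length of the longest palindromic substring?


Scanning 'zccccccx' for palindromic substrings.
Substring at positions 1-6: 'cccccc'.
Check: reverse('cccccc') = 'cccccc' -> palindrome confirmed.
Neighbouring characters ('z' / 'x') break symmetry, so it cannot extend further.
No longer palindromic substring exists; longest length = 6

6


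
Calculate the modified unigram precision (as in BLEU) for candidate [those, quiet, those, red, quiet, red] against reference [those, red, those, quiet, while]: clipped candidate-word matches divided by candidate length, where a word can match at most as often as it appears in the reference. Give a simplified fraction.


Reference word counts: {'quiet': 1, 'red': 1, 'those': 2, 'while': 1}
Checking each candidate word (with clipping):
  'those' -> in reference (ref count 2, used 1/2) -> match (matches: 1)
  'quiet' -> in reference (ref count 1, used 1/1) -> match (matches: 2)
  'those' -> in reference (ref count 2, used 2/2) -> match (matches: 3)
  'red' -> in reference (ref count 1, used 1/1) -> match (matches: 4)
  'quiet' -> ref count 1 already used up (1/1) -> clipped, no match (matches: 4)
  'red' -> ref count 1 already used up (1/1) -> clipped, no match (matches: 4)
Clipped matches: 4, Candidate length: 6
Precision = 4/6 = 2/3

2/3


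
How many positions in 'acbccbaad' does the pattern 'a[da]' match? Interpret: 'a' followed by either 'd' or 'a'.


Pattern: a[da] means 'a' followed by either 'd' or 'a'.
Scanning 'acbccbaad' position-by-position:
  Pos 0: window 'ac' -> no
  Pos 1: window 'cb' -> no
  Pos 2: window 'bc' -> no
  Pos 3: window 'cc' -> no
  Pos 4: window 'cb' -> no
  Pos 5: window 'ba' -> no
  Pos 6: window 'aa' -> MATCH
  Pos 7: window 'ad' -> MATCH
  Pos 8: window 'd' -> no
Total matches: 2

2


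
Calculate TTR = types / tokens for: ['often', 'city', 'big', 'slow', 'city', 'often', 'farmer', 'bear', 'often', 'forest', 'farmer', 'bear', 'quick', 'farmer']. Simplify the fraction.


Tokens: 14
Unique types: ('bear', 'big', 'city', 'farmer', 'forest', 'often', 'quick', 'slow') = 8
TTR = 8/14
Simplify: divide both by 2 -> 4/7
TTR = 4/7

4/7


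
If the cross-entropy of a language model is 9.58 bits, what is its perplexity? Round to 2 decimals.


Perplexity formula: PP = 2^H
H = 9.58
PP = 2^9.58
Decompose: 2^9.58 = 2^9 * 2^0.58
2^9 = 512, 2^0.58 ~ 1.4948492
PP ~ 512 * 1.4948492 = 765.3627904
Rounded to 2 decimals: 765.36

765.36


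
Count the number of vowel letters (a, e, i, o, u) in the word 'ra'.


Scanning each character of 'ra':
  Position 1: 'r' -> consonant (running count: 0)
  Position 2: 'a' -> vowel (running count: 1)
Total vowels: 1

1


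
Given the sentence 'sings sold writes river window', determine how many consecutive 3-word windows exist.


Word trigrams from [5] words:
  Trigram 1: (sings sold writes)
  Trigram 2: (sold writes river)
  Trigram 3: (writes river window)
Total word trigrams: 5 - 2 = 3

3


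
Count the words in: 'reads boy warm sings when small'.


Counting words by splitting on spaces:
  Word 1: 'reads'
  Word 2: 'boy'
  Word 3: 'warm'
  Word 4: 'sings'
  Word 5: 'when'
  Word 6: 'small'
Total words: 6

6


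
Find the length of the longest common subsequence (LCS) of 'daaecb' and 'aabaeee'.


DP table for LCS of 'daaecb' and 'aabaeee':
       a  a  b  a  e  e  e
    0  0  0  0  0  0  0  0
  d 0  0  0  0  0  0  0  0
  a 0  1  1  1  1  1  1  1
  a 0  1  2  2  2  2  2  2
  e 0  1  2  2  2  3  3  3
  c 0  1  2  2  2  3  3  3
  b 0  1  2  3  3  3  3  3
LCS: 'aae'
LCS length = 3

3


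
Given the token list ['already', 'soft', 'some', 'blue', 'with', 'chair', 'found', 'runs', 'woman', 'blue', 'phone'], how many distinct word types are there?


Listing all tokens and tracking unique types:
  Token 1: 'already' -> NEW (unique so far: 1)
  Token 2: 'soft' -> NEW (unique so far: 2)
  Token 3: 'some' -> NEW (unique so far: 3)
  Token 4: 'blue' -> NEW (unique so far: 4)
  Token 5: 'with' -> NEW (unique so far: 5)
  Token 6: 'chair' -> NEW (unique so far: 6)
  Token 7: 'found' -> NEW (unique so far: 7)
  Token 8: 'runs' -> NEW (unique so far: 8)
  Token 9: 'woman' -> NEW (unique so far: 9)
  Token 10: 'blue' -> duplicate (unique so far: 9)
  Token 11: 'phone' -> NEW (unique so far: 10)
Unique types: ('already', 'blue', 'chair', 'found', 'phone', 'runs', 'soft', 'some', 'with', 'woman')
Vocabulary size: 10

10


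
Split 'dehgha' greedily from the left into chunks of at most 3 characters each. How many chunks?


'dehgha' has 6 characters.
Chunking with max size 3:
  Chunk 1: 'deh' (positions 0-2)
  Chunk 2: 'gha' (positions 3-5)
Total chunks: ceil(6 / 3) = 2

2


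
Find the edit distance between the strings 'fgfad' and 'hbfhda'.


Building DP table for s1='fgfad' (len 5) and s2='hbfhda' (len 6):
       h  b  f  h  d  a
    0  1  2  3  4  5  6
  f 1  1  2  2  3  4  5
  g 2  2  2  3  3  4  5
  f 3  3  3  2  3  4  5
  a 4  4  4  3  3  4  4
  d 5  5  5  4  4  3  4
Edit distance = dp[5][6] = 4

4


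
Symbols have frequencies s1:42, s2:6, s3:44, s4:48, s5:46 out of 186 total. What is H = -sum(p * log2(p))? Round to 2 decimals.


Computing entropy H = -sum(p_i * log2(p_i)):
  s1: p = 42/186 = 0.2258, -p*log2(p) = 0.4848
  s2: p = 6/186 = 0.0323, -p*log2(p) = 0.1598
  s3: p = 44/186 = 0.2366, -p*log2(p) = 0.4920
  s4: p = 48/186 = 0.2581, -p*log2(p) = 0.5043
  s5: p = 46/186 = 0.2473, -p*log2(p) = 0.4985
H = sum of terms = 2.1394
Rounded to 2 decimals: 2.14

2.14


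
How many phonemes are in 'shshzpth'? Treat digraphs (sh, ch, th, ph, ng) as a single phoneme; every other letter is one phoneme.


Parsing 'shshzpth' greedily, digraphs first:
  'sh' -> digraph (1 consonant phoneme) (phonemes so far: 1)
  'sh' -> digraph (1 consonant phoneme) (phonemes so far: 2)
  'z' -> consonant phoneme (phonemes so far: 3)
  'p' -> consonant phoneme (phonemes so far: 4)
  'th' -> digraph (1 consonant phoneme) (phonemes so far: 5)
Total phonemes: 5

5


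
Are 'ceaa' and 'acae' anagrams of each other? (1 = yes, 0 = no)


Sort characters of 'ceaa': 'aace'
Sort characters of 'acae': 'aace'
Sorted forms match -> they ARE anagrams
Result: 1

1


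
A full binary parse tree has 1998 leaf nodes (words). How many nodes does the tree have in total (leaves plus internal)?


Leaf nodes (terminals): 1998
Internal nodes = n - 1 = 1998 - 1 = 1997
Total = leaves + internal = 1998 + 1997 = 3995

3995


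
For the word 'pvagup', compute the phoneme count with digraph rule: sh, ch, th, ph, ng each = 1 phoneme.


Parsing 'pvagup' greedily, digraphs first:
  'p' -> consonant phoneme (phonemes so far: 1)
  'v' -> consonant phoneme (phonemes so far: 2)
  'a' -> vowel phoneme (phonemes so far: 3)
  'g' -> consonant phoneme (phonemes so far: 4)
  'u' -> vowel phoneme (phonemes so far: 5)
  'p' -> consonant phoneme (phonemes so far: 6)
Total phonemes: 6

6


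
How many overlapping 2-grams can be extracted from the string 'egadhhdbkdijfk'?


String 'egadhhdbkdijfk' has length L = 14.
Number of overlapping n-grams = L - n + 1
Substituting: 14 - 2 + 1 = 13

13


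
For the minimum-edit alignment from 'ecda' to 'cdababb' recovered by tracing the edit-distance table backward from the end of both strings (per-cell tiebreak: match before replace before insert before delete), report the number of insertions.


Edit distance = 5. Backtracking from cell (4, 7) with preference match > replace > insert > delete,
then listing the resulting alignment 'ecda' -> 'cdababb' left to right:
  Step 1: delete 'e'
  Step 2: keep 'c'
  Step 3: keep 'd'
  Step 4: insert 'a' [insertion #1]
  Step 5: insert 'b' [insertion #2]
  Step 6: keep 'a'
  Step 7: insert 'b' [insertion #3]
  Step 8: insert 'b' [insertion #4]
Total insertions: 4

4


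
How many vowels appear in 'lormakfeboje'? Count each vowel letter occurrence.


Scanning each character of 'lormakfeboje':
  Position 1: 'l' -> consonant (running count: 0)
  Position 2: 'o' -> vowel (running count: 1)
  Position 3: 'r' -> consonant (running count: 1)
  Position 4: 'm' -> consonant (running count: 1)
  Position 5: 'a' -> vowel (running count: 2)
  Position 6: 'k' -> consonant (running count: 2)
  Position 7: 'f' -> consonant (running count: 2)
  Position 8: 'e' -> vowel (running count: 3)
  Position 9: 'b' -> consonant (running count: 3)
  Position 10: 'o' -> vowel (running count: 4)
  Position 11: 'j' -> consonant (running count: 4)
  Position 12: 'e' -> vowel (running count: 5)
Total vowels: 5

5


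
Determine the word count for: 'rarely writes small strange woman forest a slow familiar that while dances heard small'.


Counting words by splitting on spaces:
  Word 1: 'rarely'
  Word 2: 'writes'
  Word 3: 'small'
  Word 4: 'strange'
  Word 5: 'woman'
  Word 6: 'forest'
  Word 7: 'a'
  Word 8: 'slow'
  Word 9: 'familiar'
  Word 10: 'that'
  Word 11: 'while'
  Word 12: 'dances'
  Word 13: 'heard'
  Word 14: 'small'
Total words: 14

14


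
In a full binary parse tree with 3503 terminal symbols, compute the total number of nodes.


Leaf nodes (terminals): 3503
Internal nodes = n - 1 = 3503 - 1 = 3502
Total = leaves + internal = 3503 + 3502 = 7005

7005


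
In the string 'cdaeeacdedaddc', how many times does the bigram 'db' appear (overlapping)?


Scanning 'cdaeeacdedaddc' for bigram 'db':
  Position 0: 'cd' -> no
  Position 1: 'da' -> no
  Position 2: 'ae' -> no
  Position 3: 'ee' -> no
  Position 4: 'ea' -> no
  Position 5: 'ac' -> no
  Position 6: 'cd' -> no
  Position 7: 'de' -> no
  Position 8: 'ed' -> no
  Position 9: 'da' -> no
  Position 10: 'ad' -> no
  Position 11: 'dd' -> no
  Position 12: 'dc' -> no
Total matches: 0

0


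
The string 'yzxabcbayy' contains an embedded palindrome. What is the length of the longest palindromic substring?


Scanning 'yzxabcbayy' for palindromic substrings.
Substring at positions 3-7: 'abcba'.
Check: reverse('abcba') = 'abcba' -> palindrome confirmed.
Neighbouring characters ('x' / 'y') break symmetry, so it cannot extend further.
No longer palindromic substring exists; longest length = 5

5


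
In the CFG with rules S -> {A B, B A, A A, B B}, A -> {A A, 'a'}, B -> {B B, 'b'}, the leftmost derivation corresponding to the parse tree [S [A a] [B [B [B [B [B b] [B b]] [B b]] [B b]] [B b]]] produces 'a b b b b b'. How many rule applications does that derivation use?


Every bracketed nonterminal node [X ...] in the tree is produced by exactly one rule application.
Reading the tree off as a leftmost derivation:
  Step 1: S  =>  A B   (applied S -> A B)
  Step 2: A B  =>  a B   (applied A -> a)
  Step 3: a B  =>  a B B   (applied B -> B B)
  Step 4: a B B  =>  a B B B   (applied B -> B B)
  Step 5: a B B B  =>  a B B B B   (applied B -> B B)
  Step 6: a B B B B  =>  a B B B B B   (applied B -> B B)
  Step 7: a B B B B B  =>  a b B B B B   (applied B -> b)
  Step 8: a b B B B B  =>  a b b B B B   (applied B -> b)
  Step 9: a b b B B B  =>  a b b b B B   (applied B -> b)
  Step 10: a b b b B B  =>  a b b b b B   (applied B -> b)
  Step 11: a b b b b B  =>  a b b b b b   (applied B -> b)
Final yield: a b b b b b
Total rewrite steps: 11

11


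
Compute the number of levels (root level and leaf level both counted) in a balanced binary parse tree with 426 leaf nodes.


In a balanced binary tree with n leaves the deepest leaf is ceil(log2(n)) edges below the root,
so counting node levels inclusive of root and leaves gives ceil(log2(n)) + 1 levels.
log2(426) = 8.7347
ceil(8.7347) = 9
levels = 9 + 1 = 10

10


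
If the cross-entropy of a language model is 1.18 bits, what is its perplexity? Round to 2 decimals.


Perplexity formula: PP = 2^H
H = 1.18
PP = 2^1.18
Decompose: 2^1.18 = 2^1 * 2^0.18
2^1 = 2, 2^0.18 ~ 1.1328839
PP ~ 2 * 1.1328839 = 2.2657678
Rounded to 2 decimals: 2.27

2.27


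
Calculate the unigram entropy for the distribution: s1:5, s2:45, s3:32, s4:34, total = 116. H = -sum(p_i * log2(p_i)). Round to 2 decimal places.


Computing entropy H = -sum(p_i * log2(p_i)):
  s1: p = 5/116 = 0.0431, -p*log2(p) = 0.1955
  s2: p = 45/116 = 0.3879, -p*log2(p) = 0.5300
  s3: p = 32/116 = 0.2759, -p*log2(p) = 0.5125
  s4: p = 34/116 = 0.2931, -p*log2(p) = 0.5189
H = sum of terms = 1.7569
Rounded to 2 decimals: 1.76

1.76


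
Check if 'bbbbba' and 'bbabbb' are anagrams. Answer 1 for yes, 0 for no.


Sort characters of 'bbbbba': 'abbbbb'
Sort characters of 'bbabbb': 'abbbbb'
Sorted forms match -> they ARE anagrams
Result: 1

1


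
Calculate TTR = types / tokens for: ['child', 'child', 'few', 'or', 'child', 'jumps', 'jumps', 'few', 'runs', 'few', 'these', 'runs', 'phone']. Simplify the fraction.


Tokens: 13
Unique types: ('child', 'few', 'jumps', 'or', 'phone', 'runs', 'these') = 7
TTR = 7/13
Already in lowest terms.

7/13


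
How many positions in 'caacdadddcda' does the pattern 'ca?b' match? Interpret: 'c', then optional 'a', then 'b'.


Pattern: ca?b means 'c', then optional 'a', then 'b'.
Scanning 'caacdadddcda' position-by-position:
  Pos 0: window 'caa' -> no
  Pos 1: window 'aac' -> no
  Pos 2: window 'acd' -> no
  Pos 3: window 'cda' -> no
  Pos 4: window 'dad' -> no
  Pos 5: window 'add' -> no
  Pos 6: window 'ddd' -> no
  Pos 7: window 'ddc' -> no
  Pos 8: window 'dcd' -> no
  Pos 9: window 'cda' -> no
  Pos 10: window 'da' -> no
  Pos 11: window 'a' -> no
Total matches: 0

0


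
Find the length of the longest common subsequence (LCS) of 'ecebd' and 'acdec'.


DP table for LCS of 'ecebd' and 'acdec':
       a  c  d  e  c
    0  0  0  0  0  0
  e 0  0  0  0  1  1
  c 0  0  1  1  1  2
  e 0  0  1  1  2  2
  b 0  0  1  1  2  2
  d 0  0  1  2  2  2
LCS: 'ec'
LCS length = 2

2


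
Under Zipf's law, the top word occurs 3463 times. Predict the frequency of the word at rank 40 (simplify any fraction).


Zipf's law: freq(rank) = f1 / rank
f1 = 3463, rank = 40
freq = 3463 / 40
GCD(3463, 40) = 1
Simplified: 3463/40

3463/40


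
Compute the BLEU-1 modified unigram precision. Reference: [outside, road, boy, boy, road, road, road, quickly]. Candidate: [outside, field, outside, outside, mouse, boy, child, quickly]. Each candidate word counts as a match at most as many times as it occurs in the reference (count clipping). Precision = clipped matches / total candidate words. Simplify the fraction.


Reference word counts: {'boy': 2, 'outside': 1, 'quickly': 1, 'road': 4}
Checking each candidate word (with clipping):
  'outside' -> in reference (ref count 1, used 1/1) -> match (matches: 1)
  'field' -> not in reference -> no match (matches: 1)
  'outside' -> ref count 1 already used up (1/1) -> clipped, no match (matches: 1)
  'outside' -> ref count 1 already used up (1/1) -> clipped, no match (matches: 1)
  'mouse' -> not in reference -> no match (matches: 1)
  'boy' -> in reference (ref count 2, used 1/2) -> match (matches: 2)
  'child' -> not in reference -> no match (matches: 2)
  'quickly' -> in reference (ref count 1, used 1/1) -> match (matches: 3)
Clipped matches: 3, Candidate length: 8
Precision = 3/8

3/8


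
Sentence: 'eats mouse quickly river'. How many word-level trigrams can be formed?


Word trigrams from [4] words:
  Trigram 1: (eats mouse quickly)
  Trigram 2: (mouse quickly river)
Total word trigrams: 4 - 2 = 2

2


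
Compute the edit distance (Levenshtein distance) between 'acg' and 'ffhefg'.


Building DP table for s1='acg' (len 3) and s2='ffhefg' (len 6):
       f  f  h  e  f  g
    0  1  2  3  4  5  6
  a 1  1  2  3  4  5  6
  c 2  2  2  3  4  5  6
  g 3  3  3  3  4  5  5
Edit distance = dp[3][6] = 5

5


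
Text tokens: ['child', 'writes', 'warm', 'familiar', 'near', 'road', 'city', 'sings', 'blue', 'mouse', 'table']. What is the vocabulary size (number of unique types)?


Listing all tokens and tracking unique types:
  Token 1: 'child' -> NEW (unique so far: 1)
  Token 2: 'writes' -> NEW (unique so far: 2)
  Token 3: 'warm' -> NEW (unique so far: 3)
  Token 4: 'familiar' -> NEW (unique so far: 4)
  Token 5: 'near' -> NEW (unique so far: 5)
  Token 6: 'road' -> NEW (unique so far: 6)
  Token 7: 'city' -> NEW (unique so far: 7)
  Token 8: 'sings' -> NEW (unique so far: 8)
  Token 9: 'blue' -> NEW (unique so far: 9)
  Token 10: 'mouse' -> NEW (unique so far: 10)
  Token 11: 'table' -> NEW (unique so far: 11)
Unique types: ('blue', 'child', 'city', 'familiar', 'mouse', 'near', 'road', 'sings', 'table', 'warm', 'writes')
Vocabulary size: 11

11


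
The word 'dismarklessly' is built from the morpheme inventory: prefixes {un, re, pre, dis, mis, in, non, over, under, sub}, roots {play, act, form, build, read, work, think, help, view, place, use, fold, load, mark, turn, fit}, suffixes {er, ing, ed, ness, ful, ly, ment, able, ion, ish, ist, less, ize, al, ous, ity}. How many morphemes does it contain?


Segmenting 'dismarklessly' against the inventory:
  'dis' -> prefix (morpheme 1)
  'mark' -> root (morpheme 2)
  'less' -> suffix (morpheme 3)
  'ly' -> suffix (morpheme 4)
Total morphemes: 4

4


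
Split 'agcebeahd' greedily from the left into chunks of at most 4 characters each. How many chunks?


'agcebeahd' has 9 characters.
Chunking with max size 4:
  Chunk 1: 'agce' (positions 0-3)
  Chunk 2: 'beah' (positions 4-7)
  Chunk 3: 'd' (positions 8-8)
Total chunks: ceil(9 / 4) = 3

3


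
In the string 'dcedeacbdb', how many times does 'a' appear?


Scanning 'dcedeacbdb' for 'a':
  Position 5: 'a' -> MATCH (count: 1)
Total occurrences of 'a': 1

1


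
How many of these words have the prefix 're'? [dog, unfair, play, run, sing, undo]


Checking each word for prefix 're':
  'dog' -> no (count: 0)
  'unfair' -> no (count: 0)
  'play' -> no (count: 0)
  'run' -> no (count: 0)
  'sing' -> no (count: 0)
  'undo' -> no (count: 0)
Total with prefix 're': 0

0


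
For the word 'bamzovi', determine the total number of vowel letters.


Scanning each character of 'bamzovi':
  Position 1: 'b' -> consonant (running count: 0)
  Position 2: 'a' -> vowel (running count: 1)
  Position 3: 'm' -> consonant (running count: 1)
  Position 4: 'z' -> consonant (running count: 1)
  Position 5: 'o' -> vowel (running count: 2)
  Position 6: 'v' -> consonant (running count: 2)
  Position 7: 'i' -> vowel (running count: 3)
Total vowels: 3

3


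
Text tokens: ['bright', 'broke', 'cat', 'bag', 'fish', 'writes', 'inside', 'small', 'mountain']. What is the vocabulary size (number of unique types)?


Listing all tokens and tracking unique types:
  Token 1: 'bright' -> NEW (unique so far: 1)
  Token 2: 'broke' -> NEW (unique so far: 2)
  Token 3: 'cat' -> NEW (unique so far: 3)
  Token 4: 'bag' -> NEW (unique so far: 4)
  Token 5: 'fish' -> NEW (unique so far: 5)
  Token 6: 'writes' -> NEW (unique so far: 6)
  Token 7: 'inside' -> NEW (unique so far: 7)
  Token 8: 'small' -> NEW (unique so far: 8)
  Token 9: 'mountain' -> NEW (unique so far: 9)
Unique types: ('bag', 'bright', 'broke', 'cat', 'fish', 'inside', 'mountain', 'small', 'writes')
Vocabulary size: 9

9


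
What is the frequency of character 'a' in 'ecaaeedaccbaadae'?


Scanning 'ecaaeedaccbaadae' for 'a':
  Position 2: 'a' -> MATCH (count: 1)
  Position 3: 'a' -> MATCH (count: 2)
  Position 7: 'a' -> MATCH (count: 3)
  Position 11: 'a' -> MATCH (count: 4)
  Position 12: 'a' -> MATCH (count: 5)
  Position 14: 'a' -> MATCH (count: 6)
Total occurrences of 'a': 6

6


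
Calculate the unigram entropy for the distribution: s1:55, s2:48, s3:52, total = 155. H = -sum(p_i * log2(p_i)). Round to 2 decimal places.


Computing entropy H = -sum(p_i * log2(p_i)):
  s1: p = 55/155 = 0.3548, -p*log2(p) = 0.5304
  s2: p = 48/155 = 0.3097, -p*log2(p) = 0.5237
  s3: p = 52/155 = 0.3355, -p*log2(p) = 0.5286
H = sum of terms = 1.5827
Rounded to 2 decimals: 1.58

1.58


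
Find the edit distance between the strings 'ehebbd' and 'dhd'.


Building DP table for s1='ehebbd' (len 6) and s2='dhd' (len 3):
       d  h  d
    0  1  2  3
  e 1  1  2  3
  h 2  2  1  2
  e 3  3  2  2
  b 4  4  3  3
  b 5  5  4  4
  d 6  5  5  4
Edit distance = dp[6][3] = 4

4


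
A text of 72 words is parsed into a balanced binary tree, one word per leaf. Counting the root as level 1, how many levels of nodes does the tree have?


In a balanced binary tree with n leaves the deepest leaf is ceil(log2(n)) edges below the root,
so counting node levels inclusive of root and leaves gives ceil(log2(n)) + 1 levels.
log2(72) = 6.1699
ceil(6.1699) = 7
levels = 7 + 1 = 8

8


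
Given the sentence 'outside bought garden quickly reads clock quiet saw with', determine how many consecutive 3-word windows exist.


Word trigrams from [9] words:
  Trigram 1: (outside bought garden)
  Trigram 2: (bought garden quickly)
  Trigram 3: (garden quickly reads)
  Trigram 4: (quickly reads clock)
  Trigram 5: (reads clock quiet)
  Trigram 6: (clock quiet saw)
  Trigram 7: (quiet saw with)
Total word trigrams: 9 - 2 = 7

7


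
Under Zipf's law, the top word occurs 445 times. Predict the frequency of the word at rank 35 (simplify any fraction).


Zipf's law: freq(rank) = f1 / rank
f1 = 445, rank = 35
freq = 445 / 35
GCD(445, 35) = 5
Simplified: 89/7

89/7


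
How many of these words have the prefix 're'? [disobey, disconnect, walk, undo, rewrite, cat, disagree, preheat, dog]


Checking each word for prefix 're':
  'disobey' -> no (count: 0)
  'disconnect' -> no (count: 0)
  'walk' -> no (count: 0)
  'undo' -> no (count: 0)
  'rewrite' -> YES, starts with 're' (count: 1)
  'cat' -> no (count: 1)
  'disagree' -> no (count: 1)
  'preheat' -> no (count: 1)
  'dog' -> no (count: 1)
Total with prefix 're': 1

1


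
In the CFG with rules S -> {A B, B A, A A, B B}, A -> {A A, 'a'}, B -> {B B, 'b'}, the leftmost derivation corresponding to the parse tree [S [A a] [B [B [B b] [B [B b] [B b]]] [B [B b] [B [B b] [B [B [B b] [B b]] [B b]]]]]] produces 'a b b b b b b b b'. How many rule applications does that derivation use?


Every bracketed nonterminal node [X ...] in the tree is produced by exactly one rule application.
Reading the tree off as a leftmost derivation:
  Step 1: S  =>  A B   (applied S -> A B)
  Step 2: A B  =>  a B   (applied A -> a)
  Step 3: a B  =>  a B B   (applied B -> B B)
  Step 4: a B B  =>  a B B B   (applied B -> B B)
  Step 5: a B B B  =>  a b B B   (applied B -> b)
  Step 6: a b B B  =>  a b B B B   (applied B -> B B)
  Step 7: a b B B B  =>  a b b B B   (applied B -> b)
  Step 8: a b b B B  =>  a b b b B   (applied B -> b)
  Step 9: a b b b B  =>  a b b b B B   (applied B -> B B)
  Step 10: a b b b B B  =>  a b b b b B   (applied B -> b)
  Step 11: a b b b b B  =>  a b b b b B B   (applied B -> B B)
  Step 12: a b b b b B B  =>  a b b b b b B   (applied B -> b)
  Step 13: a b b b b b B  =>  a b b b b b B B   (applied B -> B B)
  Step 14: a b b b b b B B  =>  a b b b b b B B B   (applied B -> B B)
  Step 15: a b b b b b B B B  =>  a b b b b b b B B   (applied B -> b)
  Step 16: a b b b b b b B B  =>  a b b b b b b b B   (applied B -> b)
  Step 17: a b b b b b b b B  =>  a b b b b b b b b   (applied B -> b)
Final yield: a b b b b b b b b
Total rewrite steps: 17

17


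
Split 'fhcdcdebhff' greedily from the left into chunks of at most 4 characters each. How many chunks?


'fhcdcdebhff' has 11 characters.
Chunking with max size 4:
  Chunk 1: 'fhcd' (positions 0-3)
  Chunk 2: 'cdeb' (positions 4-7)
  Chunk 3: 'hff' (positions 8-10)
Total chunks: ceil(11 / 4) = 3

3


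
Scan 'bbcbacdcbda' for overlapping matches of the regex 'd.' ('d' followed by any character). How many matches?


Pattern: d. means 'd' followed by any character.
Scanning 'bbcbacdcbda' position-by-position:
  Pos 0: window 'bb' -> no
  Pos 1: window 'bc' -> no
  Pos 2: window 'cb' -> no
  Pos 3: window 'ba' -> no
  Pos 4: window 'ac' -> no
  Pos 5: window 'cd' -> no
  Pos 6: window 'dc' -> MATCH
  Pos 7: window 'cb' -> no
  Pos 8: window 'bd' -> no
  Pos 9: window 'da' -> MATCH
  Pos 10: window 'a' -> no
Total matches: 2

2


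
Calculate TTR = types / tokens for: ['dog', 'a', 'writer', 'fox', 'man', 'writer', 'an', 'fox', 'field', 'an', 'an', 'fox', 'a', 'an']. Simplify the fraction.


Tokens: 14
Unique types: ('a', 'an', 'dog', 'field', 'fox', 'man', 'writer') = 7
TTR = 7/14
Simplify: divide both by 7 -> 1/2
TTR = 1/2

1/2


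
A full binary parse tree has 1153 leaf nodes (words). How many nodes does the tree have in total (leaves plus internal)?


Leaf nodes (terminals): 1153
Internal nodes = n - 1 = 1153 - 1 = 1152
Total = leaves + internal = 1153 + 1152 = 2305

2305


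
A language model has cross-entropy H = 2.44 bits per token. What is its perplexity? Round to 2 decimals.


Perplexity formula: PP = 2^H
H = 2.44
PP = 2^2.44
Decompose: 2^2.44 = 2^2 * 2^0.44
2^2 = 4, 2^0.44 ~ 1.3566043
PP ~ 4 * 1.3566043 = 5.4264172
Rounded to 2 decimals: 5.43

5.43


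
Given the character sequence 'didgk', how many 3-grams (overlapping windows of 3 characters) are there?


String 'didgk' has length L = 5.
Number of overlapping n-grams = L - n + 1
Substituting: 5 - 3 + 1 = 3

3


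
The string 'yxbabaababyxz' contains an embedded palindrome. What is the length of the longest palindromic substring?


Scanning 'yxbabaababyxz' for palindromic substrings.
Substring at positions 2-9: 'babaabab'.
Check: reverse('babaabab') = 'babaabab' -> palindrome confirmed.
Neighbouring characters ('x' / 'y') break symmetry, so it cannot extend further.
No longer palindromic substring exists; longest length = 8

8


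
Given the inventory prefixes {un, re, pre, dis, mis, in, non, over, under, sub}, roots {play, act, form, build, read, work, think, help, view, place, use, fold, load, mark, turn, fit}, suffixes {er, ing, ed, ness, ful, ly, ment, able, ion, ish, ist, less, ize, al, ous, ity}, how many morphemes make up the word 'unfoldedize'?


Segmenting 'unfoldedize' against the inventory:
  'un' -> prefix (morpheme 1)
  'fold' -> root (morpheme 2)
  'ed' -> suffix (morpheme 3)
  'ize' -> suffix (morpheme 4)
Total morphemes: 4

4


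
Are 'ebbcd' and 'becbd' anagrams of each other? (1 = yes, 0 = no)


Sort characters of 'ebbcd': 'bbcde'
Sort characters of 'becbd': 'bbcde'
Sorted forms match -> they ARE anagrams
Result: 1

1


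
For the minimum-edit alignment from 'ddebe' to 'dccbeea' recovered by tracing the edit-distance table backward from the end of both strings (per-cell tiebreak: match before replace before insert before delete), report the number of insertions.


Edit distance = 4. Backtracking from cell (5, 7) with preference match > replace > insert > delete,
then listing the resulting alignment 'ddebe' -> 'dccbeea' left to right:
  Step 1: keep 'd'
  Step 2: replace d->c
  Step 3: replace e->c
  Step 4: keep 'b'
  Step 5: insert 'e' [insertion #1]
  Step 6: keep 'e'
  Step 7: insert 'a' [insertion #2]
Total insertions: 2

2


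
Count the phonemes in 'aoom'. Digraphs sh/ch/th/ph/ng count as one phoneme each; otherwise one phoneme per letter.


Parsing 'aoom' greedily, digraphs first:
  'a' -> vowel phoneme (phonemes so far: 1)
  'o' -> vowel phoneme (phonemes so far: 2)
  'o' -> vowel phoneme (phonemes so far: 3)
  'm' -> consonant phoneme (phonemes so far: 4)
Total phonemes: 4

4


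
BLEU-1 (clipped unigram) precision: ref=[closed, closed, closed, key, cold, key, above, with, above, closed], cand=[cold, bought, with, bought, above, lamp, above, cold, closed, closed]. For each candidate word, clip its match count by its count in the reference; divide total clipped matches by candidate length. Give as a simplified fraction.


Reference word counts: {'above': 2, 'closed': 4, 'cold': 1, 'key': 2, 'with': 1}
Checking each candidate word (with clipping):
  'cold' -> in reference (ref count 1, used 1/1) -> match (matches: 1)
  'bought' -> not in reference -> no match (matches: 1)
  'with' -> in reference (ref count 1, used 1/1) -> match (matches: 2)
  'bought' -> not in reference -> no match (matches: 2)
  'above' -> in reference (ref count 2, used 1/2) -> match (matches: 3)
  'lamp' -> not in reference -> no match (matches: 3)
  'above' -> in reference (ref count 2, used 2/2) -> match (matches: 4)
  'cold' -> ref count 1 already used up (1/1) -> clipped, no match (matches: 4)
  'closed' -> in reference (ref count 4, used 1/4) -> match (matches: 5)
  'closed' -> in reference (ref count 4, used 2/4) -> match (matches: 6)
Clipped matches: 6, Candidate length: 10
Precision = 6/10 = 3/5

3/5


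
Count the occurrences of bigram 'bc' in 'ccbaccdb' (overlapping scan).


Scanning 'ccbaccdb' for bigram 'bc':
  Position 0: 'cc' -> no
  Position 1: 'cb' -> no
  Position 2: 'ba' -> no
  Position 3: 'ac' -> no
  Position 4: 'cc' -> no
  Position 5: 'cd' -> no
  Position 6: 'db' -> no
Total matches: 0

0


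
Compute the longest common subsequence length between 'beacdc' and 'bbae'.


DP table for LCS of 'beacdc' and 'bbae':
       b  b  a  e
    0  0  0  0  0
  b 0  1  1  1  1
  e 0  1  1  1  2
  a 0  1  1  2  2
  c 0  1  1  2  2
  d 0  1  1  2  2
  c 0  1  1  2  2
LCS: 'be'
LCS length = 2

2


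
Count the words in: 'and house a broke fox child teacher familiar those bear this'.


Counting words by splitting on spaces:
  Word 1: 'and'
  Word 2: 'house'
  Word 3: 'a'
  Word 4: 'broke'
  Word 5: 'fox'
  Word 6: 'child'
  Word 7: 'teacher'
  Word 8: 'familiar'
  Word 9: 'those'
  Word 10: 'bear'
  Word 11: 'this'
Total words: 11

11


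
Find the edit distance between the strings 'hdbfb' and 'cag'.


Building DP table for s1='hdbfb' (len 5) and s2='cag' (len 3):
       c  a  g
    0  1  2  3
  h 1  1  2  3
  d 2  2  2  3
  b 3  3  3  3
  f 4  4  4  4
  b 5  5  5  5
Edit distance = dp[5][3] = 5

5


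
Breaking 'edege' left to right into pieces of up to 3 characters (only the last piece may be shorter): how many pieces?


'edege' has 5 characters.
Chunking with max size 3:
  Chunk 1: 'ede' (positions 0-2)
  Chunk 2: 'ge' (positions 3-4)
Total chunks: ceil(5 / 3) = 2

2


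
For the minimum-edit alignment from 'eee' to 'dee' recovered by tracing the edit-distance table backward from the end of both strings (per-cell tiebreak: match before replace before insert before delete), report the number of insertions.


Edit distance = 1. Backtracking from cell (3, 3) with preference match > replace > insert > delete,
then listing the resulting alignment 'eee' -> 'dee' left to right:
  Step 1: replace e->d
  Step 2: keep 'e'
  Step 3: keep 'e'
Total insertions: 0

0


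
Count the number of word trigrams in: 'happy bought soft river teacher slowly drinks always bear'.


Word trigrams from [9] words:
  Trigram 1: (happy bought soft)
  Trigram 2: (bought soft river)
  Trigram 3: (soft river teacher)
  Trigram 4: (river teacher slowly)
  Trigram 5: (teacher slowly drinks)
  Trigram 6: (slowly drinks always)
  Trigram 7: (drinks always bear)
Total word trigrams: 9 - 2 = 7

7


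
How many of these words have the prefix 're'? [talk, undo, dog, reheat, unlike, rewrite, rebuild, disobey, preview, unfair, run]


Checking each word for prefix 're':
  'talk' -> no (count: 0)
  'undo' -> no (count: 0)
  'dog' -> no (count: 0)
  'reheat' -> YES, starts with 're' (count: 1)
  'unlike' -> no (count: 1)
  'rewrite' -> YES, starts with 're' (count: 2)
  'rebuild' -> YES, starts with 're' (count: 3)
  'disobey' -> no (count: 3)
  'preview' -> no (count: 3)
  'unfair' -> no (count: 3)
  'run' -> no (count: 3)
Total with prefix 're': 3

3


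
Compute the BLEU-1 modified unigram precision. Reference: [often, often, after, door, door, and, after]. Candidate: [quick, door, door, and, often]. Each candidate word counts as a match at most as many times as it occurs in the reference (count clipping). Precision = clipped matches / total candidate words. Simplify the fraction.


Reference word counts: {'after': 2, 'and': 1, 'door': 2, 'often': 2}
Checking each candidate word (with clipping):
  'quick' -> not in reference -> no match (matches: 0)
  'door' -> in reference (ref count 2, used 1/2) -> match (matches: 1)
  'door' -> in reference (ref count 2, used 2/2) -> match (matches: 2)
  'and' -> in reference (ref count 1, used 1/1) -> match (matches: 3)
  'often' -> in reference (ref count 2, used 1/2) -> match (matches: 4)
Clipped matches: 4, Candidate length: 5
Precision = 4/5

4/5


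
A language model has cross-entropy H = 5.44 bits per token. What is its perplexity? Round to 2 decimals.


Perplexity formula: PP = 2^H
H = 5.44
PP = 2^5.44
Decompose: 2^5.44 = 2^5 * 2^0.44
2^5 = 32, 2^0.44 ~ 1.3566043
PP ~ 32 * 1.3566043 = 43.4113376
Rounded to 2 decimals: 43.41

43.41


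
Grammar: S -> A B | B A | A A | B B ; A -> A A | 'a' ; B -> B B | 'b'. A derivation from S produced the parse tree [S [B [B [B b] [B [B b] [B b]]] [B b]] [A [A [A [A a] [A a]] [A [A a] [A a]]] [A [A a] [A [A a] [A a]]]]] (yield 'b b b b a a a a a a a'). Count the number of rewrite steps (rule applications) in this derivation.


Every bracketed nonterminal node [X ...] in the tree is produced by exactly one rule application.
Reading the tree off as a leftmost derivation:
  Step 1: S  =>  B A   (applied S -> B A)
  Step 2: B A  =>  B B A   (applied B -> B B)
  Step 3: B B A  =>  B B B A   (applied B -> B B)
  Step 4: B B B A  =>  b B B A   (applied B -> b)
  Step 5: b B B A  =>  b B B B A   (applied B -> B B)
  Step 6: b B B B A  =>  b b B B A   (applied B -> b)
  Step 7: b b B B A  =>  b b b B A   (applied B -> b)
  Step 8: b b b B A  =>  b b b b A   (applied B -> b)
  Step 9: b b b b A  =>  b b b b A A   (applied A -> A A)
  Step 10: b b b b A A  =>  b b b b A A A   (applied A -> A A)
  Step 11: b b b b A A A  =>  b b b b A A A A   (applied A -> A A)
  Step 12: b b b b A A A A  =>  b b b b a A A A   (applied A -> a)
  Step 13: b b b b a A A A  =>  b b b b a a A A   (applied A -> a)
  Step 14: b b b b a a A A  =>  b b b b a a A A A   (applied A -> A A)
  Step 15: b b b b a a A A A  =>  b b b b a a a A A   (applied A -> a)
  Step 16: b b b b a a a A A  =>  b b b b a a a a A   (applied A -> a)
  Step 17: b b b b a a a a A  =>  b b b b a a a a A A   (applied A -> A A)
  Step 18: b b b b a a a a A A  =>  b b b b a a a a a A   (applied A -> a)
  Step 19: b b b b a a a a a A  =>  b b b b a a a a a A A   (applied A -> A A)
  Step 20: b b b b a a a a a A A  =>  b b b b a a a a a a A   (applied A -> a)
  Step 21: b b b b a a a a a a A  =>  b b b b a a a a a a a   (applied A -> a)
Final yield: b b b b a a a a a a a
Total rewrite steps: 21

21


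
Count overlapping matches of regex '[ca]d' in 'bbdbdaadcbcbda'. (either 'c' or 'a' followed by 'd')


Pattern: [ca]d means either 'c' or 'a' followed by 'd'.
Scanning 'bbdbdaadcbcbda' position-by-position:
  Pos 0: window 'bb' -> no
  Pos 1: window 'bd' -> no
  Pos 2: window 'db' -> no
  Pos 3: window 'bd' -> no
  Pos 4: window 'da' -> no
  Pos 5: window 'aa' -> no
  Pos 6: window 'ad' -> MATCH
  Pos 7: window 'dc' -> no
  Pos 8: window 'cb' -> no
  Pos 9: window 'bc' -> no
  Pos 10: window 'cb' -> no
  Pos 11: window 'bd' -> no
  Pos 12: window 'da' -> no
  Pos 13: window 'a' -> no
Total matches: 1

1


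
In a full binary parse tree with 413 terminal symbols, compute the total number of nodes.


Leaf nodes (terminals): 413
Internal nodes = n - 1 = 413 - 1 = 412
Total = leaves + internal = 413 + 412 = 825

825


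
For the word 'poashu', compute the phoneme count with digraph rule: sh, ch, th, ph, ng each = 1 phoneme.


Parsing 'poashu' greedily, digraphs first:
  'p' -> consonant phoneme (phonemes so far: 1)
  'o' -> vowel phoneme (phonemes so far: 2)
  'a' -> vowel phoneme (phonemes so far: 3)
  'sh' -> digraph (1 consonant phoneme) (phonemes so far: 4)
  'u' -> vowel phoneme (phonemes so far: 5)
Total phonemes: 5

5


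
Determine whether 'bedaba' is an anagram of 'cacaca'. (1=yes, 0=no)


Sort characters of 'bedaba': 'aabbde'
Sort characters of 'cacaca': 'aaaccc'
Sorted forms differ -> they are NOT anagrams
Result: 0

0


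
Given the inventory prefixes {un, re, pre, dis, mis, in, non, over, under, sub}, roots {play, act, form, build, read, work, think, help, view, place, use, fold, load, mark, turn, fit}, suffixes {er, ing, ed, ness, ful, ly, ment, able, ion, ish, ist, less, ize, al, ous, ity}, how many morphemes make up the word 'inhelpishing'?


Segmenting 'inhelpishing' against the inventory:
  'in' -> prefix (morpheme 1)
  'help' -> root (morpheme 2)
  'ish' -> suffix (morpheme 3)
  'ing' -> suffix (morpheme 4)
Total morphemes: 4

4


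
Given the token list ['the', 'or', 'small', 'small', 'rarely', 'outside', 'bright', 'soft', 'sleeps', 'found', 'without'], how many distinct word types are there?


Listing all tokens and tracking unique types:
  Token 1: 'the' -> NEW (unique so far: 1)
  Token 2: 'or' -> NEW (unique so far: 2)
  Token 3: 'small' -> NEW (unique so far: 3)
  Token 4: 'small' -> duplicate (unique so far: 3)
  Token 5: 'rarely' -> NEW (unique so far: 4)
  Token 6: 'outside' -> NEW (unique so far: 5)
  Token 7: 'bright' -> NEW (unique so far: 6)
  Token 8: 'soft' -> NEW (unique so far: 7)
  Token 9: 'sleeps' -> NEW (unique so far: 8)
  Token 10: 'found' -> NEW (unique so far: 9)
  Token 11: 'without' -> NEW (unique so far: 10)
Unique types: ('bright', 'found', 'or', 'outside', 'rarely', 'sleeps', 'small', 'soft', 'the', 'without')
Vocabulary size: 10

10


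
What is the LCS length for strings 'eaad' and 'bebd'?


DP table for LCS of 'eaad' and 'bebd':
       b  e  b  d
    0  0  0  0  0
  e 0  0  1  1  1
  a 0  0  1  1  1
  a 0  0  1  1  1
  d 0  0  1  1  2
LCS: 'ed'
LCS length = 2

2


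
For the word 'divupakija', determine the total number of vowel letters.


Scanning each character of 'divupakija':
  Position 1: 'd' -> consonant (running count: 0)
  Position 2: 'i' -> vowel (running count: 1)
  Position 3: 'v' -> consonant (running count: 1)
  Position 4: 'u' -> vowel (running count: 2)
  Position 5: 'p' -> consonant (running count: 2)
  Position 6: 'a' -> vowel (running count: 3)
  Position 7: 'k' -> consonant (running count: 3)
  Position 8: 'i' -> vowel (running count: 4)
  Position 9: 'j' -> consonant (running count: 4)
  Position 10: 'a' -> vowel (running count: 5)
Total vowels: 5

5


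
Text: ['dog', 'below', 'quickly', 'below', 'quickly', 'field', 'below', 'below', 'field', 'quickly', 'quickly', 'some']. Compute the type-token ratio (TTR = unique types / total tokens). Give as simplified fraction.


Tokens: 12
Unique types: ('below', 'dog', 'field', 'quickly', 'some') = 5
TTR = 5/12
Already in lowest terms.

5/12


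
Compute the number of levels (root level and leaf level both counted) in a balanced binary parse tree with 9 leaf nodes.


In a balanced binary tree with n leaves the deepest leaf is ceil(log2(n)) edges below the root,
so counting node levels inclusive of root and leaves gives ceil(log2(n)) + 1 levels.
log2(9) = 3.1699
ceil(3.1699) = 4
levels = 4 + 1 = 5

5


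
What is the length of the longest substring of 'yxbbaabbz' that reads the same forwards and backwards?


Scanning 'yxbbaabbz' for palindromic substrings.
Substring at positions 2-7: 'bbaabb'.
Check: reverse('bbaabb') = 'bbaabb' -> palindrome confirmed.
Neighbouring characters ('x' / 'z') break symmetry, so it cannot extend further.
No longer palindromic substring exists; longest length = 6

6
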